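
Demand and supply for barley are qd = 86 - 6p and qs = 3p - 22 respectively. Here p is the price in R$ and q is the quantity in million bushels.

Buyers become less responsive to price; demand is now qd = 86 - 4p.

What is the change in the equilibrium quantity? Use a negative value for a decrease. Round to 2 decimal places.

+10.29

Original equilibrium: 86 - 6p = 3p - 22 gives 108 = 9p, so p = 12 and q = 14.
With the change applied: demand qd = 86 - 4p, supply qs = 3p - 22.
New equilibrium: 86 - 4p = 3p - 22 ⇒ 108 = 7p ⇒ p = 108/7 ≈ 15.4286, q = 170/7 ≈ 24.2857.
Δq = 24.2857 − 14 = +10.29.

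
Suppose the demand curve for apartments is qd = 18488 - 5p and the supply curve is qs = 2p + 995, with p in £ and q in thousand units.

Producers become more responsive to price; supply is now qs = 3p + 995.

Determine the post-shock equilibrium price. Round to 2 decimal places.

2186.63

Initially, 18488 - 5p = 2p + 995, so 17493 = 7p and p = 2499, q = 5993.
After the shift, demand is qd = 18488 - 5p and supply is qs = 3p + 995.
Clearing the new market: 18488 - 5p = 3p + 995, so p = 2186.625 and q = 7554.875.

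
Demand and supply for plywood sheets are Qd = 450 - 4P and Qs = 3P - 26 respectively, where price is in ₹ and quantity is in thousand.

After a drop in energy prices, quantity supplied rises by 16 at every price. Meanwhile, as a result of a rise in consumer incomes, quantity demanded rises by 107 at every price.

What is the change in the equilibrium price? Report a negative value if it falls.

Initially, 450 - 4P = 3P - 26, so 476 = 7P and P = 68, Q = 178.
The shock moves the curves to Qd = 557 - 4P and Qs = 3P - 10.
Clearing the new market: 557 - 4P = 3P - 10, so P = 81 and Q = 233.
ΔP = 81 − 68 = +13.

+13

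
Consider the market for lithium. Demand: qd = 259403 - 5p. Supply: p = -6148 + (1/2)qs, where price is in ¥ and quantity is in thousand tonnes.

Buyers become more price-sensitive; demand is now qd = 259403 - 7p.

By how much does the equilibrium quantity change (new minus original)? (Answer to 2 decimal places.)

Solve the original market: 259403 - 5p = 2p + 12296, hence p = 35301 and q = 82898.
The new curves are qd = 259403 - 7p (demand) and qs = 2p + 12296 (supply).
Equate the new curves: 259403 - 7p = 2p + 12296, giving 247107 = 9p, p = 82369/3 ≈ 27456.3333, q = 201626/3 ≈ 67208.6667.
Δq = 67208.6667 − 82898 = -15689.33.

-15689.33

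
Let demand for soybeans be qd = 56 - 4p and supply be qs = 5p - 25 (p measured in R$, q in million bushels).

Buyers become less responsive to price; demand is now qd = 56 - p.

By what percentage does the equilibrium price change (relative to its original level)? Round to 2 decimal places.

Original equilibrium: 56 - 4p = 5p - 25 gives 81 = 9p, so p = 9 and q = 20.
The shock moves the curves to qd = 56 - p and qs = 5p - 25.
Setting them equal: 56 - p = 5p - 25 → 81 = 6p, so p = 13.5 and q = 42.5.
%Δp = (13.5 − 9) / 9 × 100 = +50.00%.

+50.00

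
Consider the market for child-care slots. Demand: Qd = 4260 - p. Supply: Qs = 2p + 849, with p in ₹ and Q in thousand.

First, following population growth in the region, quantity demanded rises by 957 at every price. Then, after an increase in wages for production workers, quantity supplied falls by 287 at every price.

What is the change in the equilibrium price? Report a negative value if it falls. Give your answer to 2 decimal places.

Initially, 4260 - p = 2p + 849, so 3411 = 3p and p = 1137, Q = 3123.
The new curves are Qd = 5217 - p (demand) and Qs = 2p + 562 (supply).
Setting them equal: 5217 - p = 2p + 562 → 4655 = 3p, so p = 4655/3 ≈ 1551.6667 and Q = 10996/3 ≈ 3665.3333.
Δp = 1551.6667 − 1137 = +414.67.

+414.67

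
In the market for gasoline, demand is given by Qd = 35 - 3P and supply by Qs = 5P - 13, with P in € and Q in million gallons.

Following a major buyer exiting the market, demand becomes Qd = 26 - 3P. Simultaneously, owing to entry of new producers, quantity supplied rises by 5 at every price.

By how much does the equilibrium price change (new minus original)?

-1.75

Solve the original market: 35 - 3P = 5P - 13, hence P = 6 and Q = 17.
With the change applied: demand Qd = 26 - 3P, supply Qs = 5P - 8.
Setting them equal: 26 - 3P = 5P - 8 → 34 = 8P, so P = 4.25 and Q = 13.25.
ΔP = 4.25 − 6 = -1.75.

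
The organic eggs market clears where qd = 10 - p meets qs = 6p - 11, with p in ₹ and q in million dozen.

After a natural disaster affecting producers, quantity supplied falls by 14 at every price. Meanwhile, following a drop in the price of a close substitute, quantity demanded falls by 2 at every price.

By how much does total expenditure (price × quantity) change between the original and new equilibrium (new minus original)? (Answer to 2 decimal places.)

-5.51

Solve the original market: 10 - p = 6p - 11, hence p = 3 and q = 7.
With the change applied: demand qd = 8 - p, supply qs = 6p - 25.
Clearing the new market: 8 - p = 6p - 25, so p = 33/7 ≈ 4.7143 and q = 23/7 ≈ 3.2857.
Expenditure moves from 3×7 = 21 to 4.7143×3.2857 = 15.4898; change = -5.51.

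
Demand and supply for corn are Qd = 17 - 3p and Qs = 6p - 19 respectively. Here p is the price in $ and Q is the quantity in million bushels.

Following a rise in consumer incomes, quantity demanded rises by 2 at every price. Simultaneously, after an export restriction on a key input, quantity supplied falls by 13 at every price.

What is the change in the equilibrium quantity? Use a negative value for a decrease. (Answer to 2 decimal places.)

Solve the original market: 17 - 3p = 6p - 19, hence p = 4 and Q = 5.
The shock moves the curves to Qd = 19 - 3p and Qs = 6p - 32.
Setting them equal: 19 - 3p = 6p - 32 → 51 = 9p, so p = 17/3 ≈ 5.6667 and Q = 2.
ΔQ = 2 − 5 = -3.00.

-3.00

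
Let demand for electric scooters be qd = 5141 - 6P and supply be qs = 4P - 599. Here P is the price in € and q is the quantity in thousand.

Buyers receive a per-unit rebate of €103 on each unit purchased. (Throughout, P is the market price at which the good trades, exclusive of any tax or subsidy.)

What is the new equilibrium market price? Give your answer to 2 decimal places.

Before the shock: 5141 - 6P = 4P - 599 ⇒ 5740 = 10P ⇒ P = 574, q = 1697.
Since buyers' out-of-pocket price is the market price minus the rebate, the effective demand curve becomes qd = 5759 - 6P.
Equate the new curves: 5759 - 6P = 4P - 599, giving 6358 = 10P, P = 635.8, q = 1944.2.

635.80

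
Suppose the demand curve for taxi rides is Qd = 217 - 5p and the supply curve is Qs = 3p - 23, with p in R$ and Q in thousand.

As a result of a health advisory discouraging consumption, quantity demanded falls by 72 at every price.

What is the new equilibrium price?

Solve the original market: 217 - 5p = 3p - 23, hence p = 30 and Q = 67.
The new curves are Qd = 145 - 5p (demand) and Qs = 3p - 23 (supply).
Setting them equal: 145 - 5p = 3p - 23 → 168 = 8p, so p = 21 and Q = 40.

21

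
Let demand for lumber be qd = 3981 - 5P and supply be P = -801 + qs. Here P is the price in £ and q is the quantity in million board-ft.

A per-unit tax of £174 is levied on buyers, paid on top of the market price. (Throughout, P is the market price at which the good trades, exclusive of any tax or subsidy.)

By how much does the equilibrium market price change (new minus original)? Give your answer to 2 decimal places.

Initially, 3981 - 5P = P + 801, so 3180 = 6P and P = 530, q = 1331.
Since buyers pay the price plus the tax, the effective demand curve becomes qd = 3111 - 5P.
Equate the new curves: 3111 - 5P = P + 801, giving 2310 = 6P, P = 385, q = 1186.
ΔP = 385 − 530 = -145.00.

-145.00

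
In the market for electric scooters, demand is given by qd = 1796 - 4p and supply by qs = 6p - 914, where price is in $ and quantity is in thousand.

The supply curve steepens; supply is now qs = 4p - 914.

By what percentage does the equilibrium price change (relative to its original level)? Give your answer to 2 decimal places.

Solve the original market: 1796 - 4p = 6p - 914, hence p = 271 and q = 712.
With the change applied: demand qd = 1796 - 4p, supply qs = 4p - 914.
New equilibrium: 1796 - 4p = 4p - 914 ⇒ 2710 = 8p ⇒ p = 338.75, q = 441.
%Δp = (338.75 − 271) / 271 × 100 = +25.00%.

+25.00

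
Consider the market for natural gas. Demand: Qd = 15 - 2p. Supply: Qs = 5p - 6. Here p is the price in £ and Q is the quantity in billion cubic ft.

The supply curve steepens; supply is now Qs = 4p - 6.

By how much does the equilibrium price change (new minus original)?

Solve the original market: 15 - 2p = 5p - 6, hence p = 3 and Q = 9.
The shock moves the curves to Qd = 15 - 2p and Qs = 4p - 6.
Setting them equal: 15 - 2p = 4p - 6 → 21 = 6p, so p = 3.5 and Q = 8.
Δp = 3.5 − 3 = +0.5.

+0.5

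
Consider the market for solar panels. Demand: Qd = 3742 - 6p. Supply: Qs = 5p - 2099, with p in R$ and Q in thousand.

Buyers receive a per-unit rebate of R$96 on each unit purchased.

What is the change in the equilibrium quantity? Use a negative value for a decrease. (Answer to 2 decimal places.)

Solve the original market: 3742 - 6p = 5p - 2099, hence p = 531 and Q = 556.
Since buyers' out-of-pocket price is the market price minus the rebate, the effective demand curve becomes Qd = 4318 - 6p.
Setting them equal: 4318 - 6p = 5p - 2099 → 6417 = 11p, so p = 6417/11 ≈ 583.3636 and Q = 8996/11 ≈ 817.8182.
ΔQ = 817.8182 − 556 = +261.82.

+261.82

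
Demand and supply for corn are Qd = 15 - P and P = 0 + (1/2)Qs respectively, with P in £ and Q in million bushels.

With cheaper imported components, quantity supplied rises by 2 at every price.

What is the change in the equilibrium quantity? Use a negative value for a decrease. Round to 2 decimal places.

+0.67

Original equilibrium: 15 - P = 2P gives 15 = 3P, so P = 5 and Q = 10.
The shock moves the curves to Qd = 15 - P and Qs = 2P + 2.
Setting them equal: 15 - P = 2P + 2 → 13 = 3P, so P = 13/3 ≈ 4.3333 and Q = 32/3 ≈ 10.6667.
ΔQ = 10.6667 − 10 = +0.67.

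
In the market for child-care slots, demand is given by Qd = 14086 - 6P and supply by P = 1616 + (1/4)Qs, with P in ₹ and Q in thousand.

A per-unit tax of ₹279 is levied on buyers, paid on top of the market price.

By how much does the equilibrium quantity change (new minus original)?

-669.6

Before the shock: 14086 - 6P = 4P - 6464 ⇒ 20550 = 10P ⇒ P = 2055, Q = 1756.
Since buyers pay the price plus the tax, the effective demand curve becomes Qd = 12412 - 6P.
Setting them equal: 12412 - 6P = 4P - 6464 → 18876 = 10P, so P = 1887.6 and Q = 1086.4.
ΔQ = 1086.4 − 1756 = -669.6.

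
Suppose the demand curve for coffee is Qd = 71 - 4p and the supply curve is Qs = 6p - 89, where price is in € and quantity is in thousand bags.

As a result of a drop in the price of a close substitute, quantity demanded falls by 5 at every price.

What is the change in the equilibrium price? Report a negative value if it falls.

Initially, 71 - 4p = 6p - 89, so 160 = 10p and p = 16, Q = 7.
With the change applied: demand Qd = 66 - 4p, supply Qs = 6p - 89.
Clearing the new market: 66 - 4p = 6p - 89, so p = 15.5 and Q = 4.
Δp = 15.5 − 16 = -0.5.

-0.5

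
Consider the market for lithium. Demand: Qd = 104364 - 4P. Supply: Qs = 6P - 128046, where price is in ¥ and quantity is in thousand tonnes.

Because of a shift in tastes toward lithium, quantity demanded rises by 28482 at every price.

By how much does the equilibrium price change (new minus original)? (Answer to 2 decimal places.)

+2848.20

Initially, 104364 - 4P = 6P - 128046, so 232410 = 10P and P = 23241, Q = 11400.
With the change applied: demand Qd = 132846 - 4P, supply Qs = 6P - 128046.
Setting them equal: 132846 - 4P = 6P - 128046 → 260892 = 10P, so P = 26089.2 and Q = 28489.2.
ΔP = 26089.2 − 23241 = +2848.20.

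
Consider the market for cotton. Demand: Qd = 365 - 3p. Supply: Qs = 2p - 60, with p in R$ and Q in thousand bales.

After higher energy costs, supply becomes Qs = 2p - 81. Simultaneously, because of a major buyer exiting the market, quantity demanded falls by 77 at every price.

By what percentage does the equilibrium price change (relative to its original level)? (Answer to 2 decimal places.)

-13.18

Solve the original market: 365 - 3p = 2p - 60, hence p = 85 and Q = 110.
The shock moves the curves to Qd = 288 - 3p and Qs = 2p - 81.
New equilibrium: 288 - 3p = 2p - 81 ⇒ 369 = 5p ⇒ p = 73.8, Q = 66.6.
%Δp = (73.8 − 85) / 85 × 100 = -13.18%.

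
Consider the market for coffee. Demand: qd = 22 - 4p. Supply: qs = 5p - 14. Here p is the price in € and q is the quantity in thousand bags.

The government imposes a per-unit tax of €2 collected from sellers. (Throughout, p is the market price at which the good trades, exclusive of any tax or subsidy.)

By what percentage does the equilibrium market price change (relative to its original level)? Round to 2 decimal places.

Solve the original market: 22 - 4p = 5p - 14, hence p = 4 and q = 6.
Since sellers keep the price net of the tax, the effective supply curve becomes qs = 5p - 24.
Clearing the new market: 22 - 4p = 5p - 24, so p = 46/9 ≈ 5.1111 and q = 14/9 ≈ 1.5556.
%Δp = (5.1111 − 4) / 4 × 100 = +27.78%.

+27.78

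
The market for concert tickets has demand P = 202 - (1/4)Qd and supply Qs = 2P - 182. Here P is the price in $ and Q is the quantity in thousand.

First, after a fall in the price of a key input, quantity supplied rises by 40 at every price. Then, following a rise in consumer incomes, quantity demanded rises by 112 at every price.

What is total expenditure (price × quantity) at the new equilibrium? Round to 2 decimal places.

Before the shock: 808 - 4P = 2P - 182 ⇒ 990 = 6P ⇒ P = 165, Q = 148.
With the change applied: demand Qd = 920 - 4P, supply Qs = 2P - 142.
New equilibrium: 920 - 4P = 2P - 142 ⇒ 1062 = 6P ⇒ P = 177, Q = 212.
New expenditure = 177 × 212 = 37524.00.

37524.00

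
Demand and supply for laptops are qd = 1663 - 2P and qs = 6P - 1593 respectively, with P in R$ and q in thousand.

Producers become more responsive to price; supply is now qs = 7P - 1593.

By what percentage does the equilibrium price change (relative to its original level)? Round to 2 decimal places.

Initially, 1663 - 2P = 6P - 1593, so 3256 = 8P and P = 407, q = 849.
The shock moves the curves to qd = 1663 - 2P and qs = 7P - 1593.
Equate the new curves: 1663 - 2P = 7P - 1593, giving 3256 = 9P, P = 3256/9 ≈ 361.7778, q = 8455/9 ≈ 939.4444.
%ΔP = (361.7778 − 407) / 407 × 100 = -11.11%.

-11.11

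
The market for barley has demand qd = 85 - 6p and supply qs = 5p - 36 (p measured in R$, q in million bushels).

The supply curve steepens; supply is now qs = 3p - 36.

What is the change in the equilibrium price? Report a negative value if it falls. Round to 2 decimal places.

+2.44

Before the shock: 85 - 6p = 5p - 36 ⇒ 121 = 11p ⇒ p = 11, q = 19.
The new curves are qd = 85 - 6p (demand) and qs = 3p - 36 (supply).
New equilibrium: 85 - 6p = 3p - 36 ⇒ 121 = 9p ⇒ p = 121/9 ≈ 13.4444, q = 13/3 ≈ 4.3333.
Δp = 13.4444 − 11 = +2.44.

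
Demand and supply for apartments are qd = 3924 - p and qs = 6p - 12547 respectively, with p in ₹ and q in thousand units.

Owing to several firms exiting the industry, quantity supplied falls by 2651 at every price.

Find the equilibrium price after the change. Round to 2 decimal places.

2731.71

Initially, 3924 - p = 6p - 12547, so 16471 = 7p and p = 2353, q = 1571.
With the change applied: demand qd = 3924 - p, supply qs = 6p - 15198.
Equate the new curves: 3924 - p = 6p - 15198, giving 19122 = 7p, p = 19122/7 ≈ 2731.7143, q = 8346/7 ≈ 1192.2857.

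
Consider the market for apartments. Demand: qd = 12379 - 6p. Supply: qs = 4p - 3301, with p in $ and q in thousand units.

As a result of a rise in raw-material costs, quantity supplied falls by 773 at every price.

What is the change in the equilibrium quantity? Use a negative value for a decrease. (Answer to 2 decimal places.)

-463.80

Before the shock: 12379 - 6p = 4p - 3301 ⇒ 15680 = 10p ⇒ p = 1568, q = 2971.
The new curves are qd = 12379 - 6p (demand) and qs = 4p - 4074 (supply).
Clearing the new market: 12379 - 6p = 4p - 4074, so p = 1645.3 and q = 2507.2.
Δq = 2507.2 − 2971 = -463.80.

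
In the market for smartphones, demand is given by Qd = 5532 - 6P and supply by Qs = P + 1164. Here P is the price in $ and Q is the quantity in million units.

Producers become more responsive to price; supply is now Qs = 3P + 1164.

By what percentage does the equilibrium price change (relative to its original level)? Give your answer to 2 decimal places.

Before the shock: 5532 - 6P = P + 1164 ⇒ 4368 = 7P ⇒ P = 624, Q = 1788.
The new curves are Qd = 5532 - 6P (demand) and Qs = 3P + 1164 (supply).
New equilibrium: 5532 - 6P = 3P + 1164 ⇒ 4368 = 9P ⇒ P = 1456/3 ≈ 485.3333, Q = 2620.
%ΔP = (485.3333 − 624) / 624 × 100 = -22.22%.

-22.22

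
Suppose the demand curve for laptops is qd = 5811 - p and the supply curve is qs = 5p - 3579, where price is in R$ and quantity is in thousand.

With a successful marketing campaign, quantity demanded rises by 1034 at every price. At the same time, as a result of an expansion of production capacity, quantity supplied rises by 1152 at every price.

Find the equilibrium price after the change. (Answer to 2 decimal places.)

1545.33

Original equilibrium: 5811 - p = 5p - 3579 gives 9390 = 6p, so p = 1565 and q = 4246.
After the shift, demand is qd = 6845 - p and supply is qs = 5p - 2427.
New equilibrium: 6845 - p = 5p - 2427 ⇒ 9272 = 6p ⇒ p = 4636/3 ≈ 1545.3333, q = 15899/3 ≈ 5299.6667.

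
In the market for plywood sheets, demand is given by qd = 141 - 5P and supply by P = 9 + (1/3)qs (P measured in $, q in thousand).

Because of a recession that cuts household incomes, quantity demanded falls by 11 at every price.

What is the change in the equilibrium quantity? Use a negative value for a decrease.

Before the shock: 141 - 5P = 3P - 27 ⇒ 168 = 8P ⇒ P = 21, q = 36.
After the shift, demand is qd = 130 - 5P and supply is qs = 3P - 27.
New equilibrium: 130 - 5P = 3P - 27 ⇒ 157 = 8P ⇒ P = 19.625, q = 31.875.
Δq = 31.875 − 36 = -4.125.

-4.125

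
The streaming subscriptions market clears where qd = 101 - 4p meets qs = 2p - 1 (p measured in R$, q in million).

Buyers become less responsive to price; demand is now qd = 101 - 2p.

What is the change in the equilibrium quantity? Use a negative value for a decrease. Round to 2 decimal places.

Before the shock: 101 - 4p = 2p - 1 ⇒ 102 = 6p ⇒ p = 17, q = 33.
After the shift, demand is qd = 101 - 2p and supply is qs = 2p - 1.
Setting them equal: 101 - 2p = 2p - 1 → 102 = 4p, so p = 25.5 and q = 50.
Δq = 50 − 33 = +17.00.

+17.00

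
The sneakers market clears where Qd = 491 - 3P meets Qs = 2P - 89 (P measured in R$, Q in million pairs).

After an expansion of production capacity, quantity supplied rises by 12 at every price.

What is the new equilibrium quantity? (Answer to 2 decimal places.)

150.20

Solve the original market: 491 - 3P = 2P - 89, hence P = 116 and Q = 143.
The new curves are Qd = 491 - 3P (demand) and Qs = 2P - 77 (supply).
New equilibrium: 491 - 3P = 2P - 77 ⇒ 568 = 5P ⇒ P = 113.6, Q = 150.2.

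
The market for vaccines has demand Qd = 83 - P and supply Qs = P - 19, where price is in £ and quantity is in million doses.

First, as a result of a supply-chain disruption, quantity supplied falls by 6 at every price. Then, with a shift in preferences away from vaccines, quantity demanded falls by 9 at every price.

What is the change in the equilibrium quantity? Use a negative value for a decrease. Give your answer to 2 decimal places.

-7.50

Original equilibrium: 83 - P = P - 19 gives 102 = 2P, so P = 51 and Q = 32.
The new curves are Qd = 74 - P (demand) and Qs = P - 25 (supply).
New equilibrium: 74 - P = P - 25 ⇒ 99 = 2P ⇒ P = 49.5, Q = 24.5.
ΔQ = 24.5 − 32 = -7.50.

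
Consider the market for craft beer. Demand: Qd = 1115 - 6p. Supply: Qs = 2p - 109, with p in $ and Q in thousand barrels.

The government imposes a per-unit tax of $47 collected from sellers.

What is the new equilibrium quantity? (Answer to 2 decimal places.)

Before the shock: 1115 - 6p = 2p - 109 ⇒ 1224 = 8p ⇒ p = 153, Q = 197.
Since sellers keep the price net of the tax, the effective supply curve becomes Qs = 2p - 203.
Equate the new curves: 1115 - 6p = 2p - 203, giving 1318 = 8p, p = 164.75, Q = 126.5.

126.50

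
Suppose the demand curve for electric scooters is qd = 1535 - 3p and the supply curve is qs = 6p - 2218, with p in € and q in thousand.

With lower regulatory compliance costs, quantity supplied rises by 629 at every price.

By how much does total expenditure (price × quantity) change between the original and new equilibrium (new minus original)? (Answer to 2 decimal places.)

Original equilibrium: 1535 - 3p = 6p - 2218 gives 3753 = 9p, so p = 417 and q = 284.
The shock moves the curves to qd = 1535 - 3p and qs = 6p - 1589.
Clearing the new market: 1535 - 3p = 6p - 1589, so p = 3124/9 ≈ 347.1111 and q = 1481/3 ≈ 493.6667.
Expenditure moves from 417×284 = 118428 to 347.1111×493.6667 = 171357.1852; change = +52929.19.

+52929.19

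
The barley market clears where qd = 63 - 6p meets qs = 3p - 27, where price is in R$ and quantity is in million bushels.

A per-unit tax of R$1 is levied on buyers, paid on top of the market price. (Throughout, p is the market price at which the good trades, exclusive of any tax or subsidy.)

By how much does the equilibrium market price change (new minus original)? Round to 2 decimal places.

Before the shock: 63 - 6p = 3p - 27 ⇒ 90 = 9p ⇒ p = 10, q = 3.
Since buyers pay the price plus the tax, the effective demand curve becomes qd = 57 - 6p.
Equate the new curves: 57 - 6p = 3p - 27, giving 84 = 9p, p = 28/3 ≈ 9.3333, q = 1.
Δp = 9.3333 − 10 = -0.67.

-0.67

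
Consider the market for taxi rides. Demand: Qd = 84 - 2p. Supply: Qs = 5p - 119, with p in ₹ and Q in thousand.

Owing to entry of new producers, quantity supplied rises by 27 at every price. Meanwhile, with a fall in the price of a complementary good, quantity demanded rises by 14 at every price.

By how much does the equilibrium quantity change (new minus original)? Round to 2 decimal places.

Original equilibrium: 84 - 2p = 5p - 119 gives 203 = 7p, so p = 29 and Q = 26.
The shock moves the curves to Qd = 98 - 2p and Qs = 5p - 92.
Setting them equal: 98 - 2p = 5p - 92 → 190 = 7p, so p = 190/7 ≈ 27.1429 and Q = 306/7 ≈ 43.7143.
ΔQ = 43.7143 − 26 = +17.71.

+17.71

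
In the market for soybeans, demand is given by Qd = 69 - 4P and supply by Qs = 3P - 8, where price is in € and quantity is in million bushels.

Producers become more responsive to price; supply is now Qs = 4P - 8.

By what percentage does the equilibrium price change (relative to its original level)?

Before the shock: 69 - 4P = 3P - 8 ⇒ 77 = 7P ⇒ P = 11, Q = 25.
After the shift, demand is Qd = 69 - 4P and supply is Qs = 4P - 8.
Setting them equal: 69 - 4P = 4P - 8 → 77 = 8P, so P = 9.625 and Q = 30.5.
%ΔP = (9.625 − 11) / 11 × 100 = -12.5%.

-12.5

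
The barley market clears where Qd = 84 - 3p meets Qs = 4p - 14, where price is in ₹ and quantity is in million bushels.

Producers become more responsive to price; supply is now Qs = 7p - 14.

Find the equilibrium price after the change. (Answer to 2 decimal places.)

9.80

Original equilibrium: 84 - 3p = 4p - 14 gives 98 = 7p, so p = 14 and Q = 42.
The shock moves the curves to Qd = 84 - 3p and Qs = 7p - 14.
Setting them equal: 84 - 3p = 7p - 14 → 98 = 10p, so p = 9.8 and Q = 54.6.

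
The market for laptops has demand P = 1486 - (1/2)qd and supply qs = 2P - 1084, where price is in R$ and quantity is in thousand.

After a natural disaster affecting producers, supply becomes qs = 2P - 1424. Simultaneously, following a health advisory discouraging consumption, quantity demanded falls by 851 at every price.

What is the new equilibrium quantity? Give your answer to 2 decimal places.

348.50

Solve the original market: 2972 - 2P = 2P - 1084, hence P = 1014 and q = 944.
The shock moves the curves to qd = 2121 - 2P and qs = 2P - 1424.
Setting them equal: 2121 - 2P = 2P - 1424 → 3545 = 4P, so P = 886.25 and q = 348.5.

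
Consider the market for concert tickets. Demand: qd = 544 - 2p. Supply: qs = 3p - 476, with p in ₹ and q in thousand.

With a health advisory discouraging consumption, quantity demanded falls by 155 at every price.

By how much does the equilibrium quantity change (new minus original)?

Solve the original market: 544 - 2p = 3p - 476, hence p = 204 and q = 136.
With the change applied: demand qd = 389 - 2p, supply qs = 3p - 476.
New equilibrium: 389 - 2p = 3p - 476 ⇒ 865 = 5p ⇒ p = 173, q = 43.
Δq = 43 − 136 = -93.

-93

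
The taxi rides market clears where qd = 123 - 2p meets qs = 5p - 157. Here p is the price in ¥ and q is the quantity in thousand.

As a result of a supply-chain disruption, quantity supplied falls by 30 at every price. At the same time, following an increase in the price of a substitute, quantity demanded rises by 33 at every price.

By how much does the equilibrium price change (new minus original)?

+9

Original equilibrium: 123 - 2p = 5p - 157 gives 280 = 7p, so p = 40 and q = 43.
The shock moves the curves to qd = 156 - 2p and qs = 5p - 187.
Equate the new curves: 156 - 2p = 5p - 187, giving 343 = 7p, p = 49, q = 58.
Δp = 49 − 40 = +9.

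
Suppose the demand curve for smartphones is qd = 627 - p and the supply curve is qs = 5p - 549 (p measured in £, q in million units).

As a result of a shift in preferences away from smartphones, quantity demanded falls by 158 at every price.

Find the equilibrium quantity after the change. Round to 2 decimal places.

Solve the original market: 627 - p = 5p - 549, hence p = 196 and q = 431.
The shock moves the curves to qd = 469 - p and qs = 5p - 549.
Setting them equal: 469 - p = 5p - 549 → 1018 = 6p, so p = 509/3 ≈ 169.6667 and q = 898/3 ≈ 299.3333.

299.33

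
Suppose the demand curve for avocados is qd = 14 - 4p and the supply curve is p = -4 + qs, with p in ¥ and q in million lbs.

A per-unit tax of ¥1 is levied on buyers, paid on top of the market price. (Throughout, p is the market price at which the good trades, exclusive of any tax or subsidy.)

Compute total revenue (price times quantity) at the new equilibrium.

6.24

Solve the original market: 14 - 4p = p + 4, hence p = 2 and q = 6.
Since buyers pay the price plus the tax, the effective demand curve becomes qd = 10 - 4p.
Clearing the new market: 10 - 4p = p + 4, so p = 1.2 and q = 5.2.
New expenditure = 1.2 × 5.2 = 6.24.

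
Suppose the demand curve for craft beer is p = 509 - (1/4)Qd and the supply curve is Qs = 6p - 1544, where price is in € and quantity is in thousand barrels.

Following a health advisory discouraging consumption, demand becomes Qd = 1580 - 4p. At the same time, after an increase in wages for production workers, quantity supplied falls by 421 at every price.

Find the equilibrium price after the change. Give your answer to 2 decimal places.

354.50

Before the shock: 2036 - 4p = 6p - 1544 ⇒ 3580 = 10p ⇒ p = 358, Q = 604.
With the change applied: demand Qd = 1580 - 4p, supply Qs = 6p - 1965.
Clearing the new market: 1580 - 4p = 6p - 1965, so p = 354.5 and Q = 162.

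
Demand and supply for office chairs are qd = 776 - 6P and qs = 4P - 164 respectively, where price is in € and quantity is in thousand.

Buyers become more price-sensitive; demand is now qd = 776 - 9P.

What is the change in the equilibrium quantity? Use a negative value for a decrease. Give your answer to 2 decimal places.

Before the shock: 776 - 6P = 4P - 164 ⇒ 940 = 10P ⇒ P = 94, q = 212.
After the shift, demand is qd = 776 - 9P and supply is qs = 4P - 164.
New equilibrium: 776 - 9P = 4P - 164 ⇒ 940 = 13P ⇒ P = 940/13 ≈ 72.3077, q = 1628/13 ≈ 125.2308.
Δq = 125.2308 − 212 = -86.77.

-86.77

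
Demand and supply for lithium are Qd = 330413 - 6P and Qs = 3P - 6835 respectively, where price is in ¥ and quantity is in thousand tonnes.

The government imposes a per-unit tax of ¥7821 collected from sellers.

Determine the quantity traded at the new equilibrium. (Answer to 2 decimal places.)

89939.00

Before the shock: 330413 - 6P = 3P - 6835 ⇒ 337248 = 9P ⇒ P = 37472, Q = 105581.
Since sellers keep the price net of the tax, the effective supply curve becomes Qs = 3P - 30298.
Equate the new curves: 330413 - 6P = 3P - 30298, giving 360711 = 9P, P = 40079, Q = 89939.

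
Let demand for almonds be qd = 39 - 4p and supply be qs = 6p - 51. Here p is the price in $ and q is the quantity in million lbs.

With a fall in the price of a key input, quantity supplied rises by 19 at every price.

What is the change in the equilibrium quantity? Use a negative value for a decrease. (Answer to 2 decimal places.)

+7.60

Initially, 39 - 4p = 6p - 51, so 90 = 10p and p = 9, q = 3.
With the change applied: demand qd = 39 - 4p, supply qs = 6p - 32.
Clearing the new market: 39 - 4p = 6p - 32, so p = 7.1 and q = 10.6.
Δq = 10.6 − 3 = +7.60.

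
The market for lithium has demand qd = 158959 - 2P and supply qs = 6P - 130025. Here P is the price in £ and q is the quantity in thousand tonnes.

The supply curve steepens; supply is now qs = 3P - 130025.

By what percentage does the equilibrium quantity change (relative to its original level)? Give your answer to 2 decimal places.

-49.99

Initially, 158959 - 2P = 6P - 130025, so 288984 = 8P and P = 36123, q = 86713.
The shock moves the curves to qd = 158959 - 2P and qs = 3P - 130025.
New equilibrium: 158959 - 2P = 3P - 130025 ⇒ 288984 = 5P ⇒ P = 57796.8, q = 43365.4.
%Δq = (43365.4 − 86713) / 86713 × 100 = -49.99%.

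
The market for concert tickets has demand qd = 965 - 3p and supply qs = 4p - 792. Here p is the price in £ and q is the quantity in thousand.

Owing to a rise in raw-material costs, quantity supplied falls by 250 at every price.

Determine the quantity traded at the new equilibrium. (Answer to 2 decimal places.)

Original equilibrium: 965 - 3p = 4p - 792 gives 1757 = 7p, so p = 251 and q = 212.
The shock moves the curves to qd = 965 - 3p and qs = 4p - 1042.
Setting them equal: 965 - 3p = 4p - 1042 → 2007 = 7p, so p = 2007/7 ≈ 286.7143 and q = 734/7 ≈ 104.8571.

104.86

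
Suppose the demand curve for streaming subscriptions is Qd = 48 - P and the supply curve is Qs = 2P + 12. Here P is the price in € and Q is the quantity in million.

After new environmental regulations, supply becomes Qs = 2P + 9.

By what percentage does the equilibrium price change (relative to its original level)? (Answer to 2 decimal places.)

+8.33

Before the shock: 48 - P = 2P + 12 ⇒ 36 = 3P ⇒ P = 12, Q = 36.
With the change applied: demand Qd = 48 - P, supply Qs = 2P + 9.
New equilibrium: 48 - P = 2P + 9 ⇒ 39 = 3P ⇒ P = 13, Q = 35.
%ΔP = (13 − 12) / 12 × 100 = +8.33%.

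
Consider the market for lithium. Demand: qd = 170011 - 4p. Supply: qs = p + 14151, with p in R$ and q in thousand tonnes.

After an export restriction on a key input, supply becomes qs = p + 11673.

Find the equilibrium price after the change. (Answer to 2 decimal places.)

Solve the original market: 170011 - 4p = p + 14151, hence p = 31172 and q = 45323.
With the change applied: demand qd = 170011 - 4p, supply qs = p + 11673.
Clearing the new market: 170011 - 4p = p + 11673, so p = 31667.6 and q = 43340.6.

31667.60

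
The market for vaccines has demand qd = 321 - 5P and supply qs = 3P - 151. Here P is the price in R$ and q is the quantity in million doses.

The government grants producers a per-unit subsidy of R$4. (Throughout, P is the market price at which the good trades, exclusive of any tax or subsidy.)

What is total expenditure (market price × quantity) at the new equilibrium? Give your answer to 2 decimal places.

Initially, 321 - 5P = 3P - 151, so 472 = 8P and P = 59, q = 26.
Since sellers receive the price plus the subsidy, the effective supply curve becomes qs = 3P - 139.
Clearing the new market: 321 - 5P = 3P - 139, so P = 57.5 and q = 33.5.
New expenditure = 57.5 × 33.5 = 1926.25.

1926.25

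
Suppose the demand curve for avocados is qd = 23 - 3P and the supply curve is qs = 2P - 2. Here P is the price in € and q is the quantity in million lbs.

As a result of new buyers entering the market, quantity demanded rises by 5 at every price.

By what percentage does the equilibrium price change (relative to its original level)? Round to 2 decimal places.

+20.00

Original equilibrium: 23 - 3P = 2P - 2 gives 25 = 5P, so P = 5 and q = 8.
After the shift, demand is qd = 28 - 3P and supply is qs = 2P - 2.
Clearing the new market: 28 - 3P = 2P - 2, so P = 6 and q = 10.
%ΔP = (6 − 5) / 5 × 100 = +20.00%.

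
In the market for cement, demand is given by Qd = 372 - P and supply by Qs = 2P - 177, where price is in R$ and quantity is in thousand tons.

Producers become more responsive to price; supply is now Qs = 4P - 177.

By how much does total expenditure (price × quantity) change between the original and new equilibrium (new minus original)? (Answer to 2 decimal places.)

-5797.44

Solve the original market: 372 - P = 2P - 177, hence P = 183 and Q = 189.
With the change applied: demand Qd = 372 - P, supply Qs = 4P - 177.
Clearing the new market: 372 - P = 4P - 177, so P = 109.8 and Q = 262.2.
Expenditure moves from 183×189 = 34587 to 109.8×262.2 = 28789.56; change = -5797.44.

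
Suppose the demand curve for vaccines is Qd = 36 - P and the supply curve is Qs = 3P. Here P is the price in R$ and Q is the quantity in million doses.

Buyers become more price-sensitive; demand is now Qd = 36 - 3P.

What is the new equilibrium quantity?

Initially, 36 - P = 3P, so 36 = 4P and P = 9, Q = 27.
The new curves are Qd = 36 - 3P (demand) and Qs = 3P (supply).
New equilibrium: 36 - 3P = 3P ⇒ 36 = 6P ⇒ P = 6, Q = 18.

18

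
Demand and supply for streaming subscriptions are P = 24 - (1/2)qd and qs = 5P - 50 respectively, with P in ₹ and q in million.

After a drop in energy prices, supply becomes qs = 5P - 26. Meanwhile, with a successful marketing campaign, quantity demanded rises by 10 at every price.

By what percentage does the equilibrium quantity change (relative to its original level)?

Initially, 48 - 2P = 5P - 50, so 98 = 7P and P = 14, q = 20.
After the shift, demand is qd = 58 - 2P and supply is qs = 5P - 26.
Equate the new curves: 58 - 2P = 5P - 26, giving 84 = 7P, P = 12, q = 34.
%Δq = (34 − 20) / 20 × 100 = +70%.

+70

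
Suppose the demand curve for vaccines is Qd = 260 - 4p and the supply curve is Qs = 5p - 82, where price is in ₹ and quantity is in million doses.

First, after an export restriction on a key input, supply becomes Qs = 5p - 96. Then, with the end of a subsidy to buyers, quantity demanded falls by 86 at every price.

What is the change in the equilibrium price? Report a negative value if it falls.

Solve the original market: 260 - 4p = 5p - 82, hence p = 38 and Q = 108.
The shock moves the curves to Qd = 174 - 4p and Qs = 5p - 96.
Clearing the new market: 174 - 4p = 5p - 96, so p = 30 and Q = 54.
Δp = 30 − 38 = -8.

-8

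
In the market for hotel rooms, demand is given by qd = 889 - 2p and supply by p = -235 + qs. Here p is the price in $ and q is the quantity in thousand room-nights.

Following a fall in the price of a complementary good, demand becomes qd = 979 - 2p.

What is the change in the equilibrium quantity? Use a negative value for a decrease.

+30

Before the shock: 889 - 2p = p + 235 ⇒ 654 = 3p ⇒ p = 218, q = 453.
With the change applied: demand qd = 979 - 2p, supply qs = p + 235.
Equate the new curves: 979 - 2p = p + 235, giving 744 = 3p, p = 248, q = 483.
Δq = 483 − 453 = +30.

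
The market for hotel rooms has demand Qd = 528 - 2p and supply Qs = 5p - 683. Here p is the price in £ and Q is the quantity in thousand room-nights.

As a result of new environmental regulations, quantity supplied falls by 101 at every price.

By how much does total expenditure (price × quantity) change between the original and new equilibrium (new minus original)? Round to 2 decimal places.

Original equilibrium: 528 - 2p = 5p - 683 gives 1211 = 7p, so p = 173 and Q = 182.
The new curves are Qd = 528 - 2p (demand) and Qs = 5p - 784 (supply).
Setting them equal: 528 - 2p = 5p - 784 → 1312 = 7p, so p = 1312/7 ≈ 187.4286 and Q = 1072/7 ≈ 153.1429.
Expenditure moves from 173×182 = 31486 to 187.4286×153.1429 = 28703.3469; change = -2782.65.

-2782.65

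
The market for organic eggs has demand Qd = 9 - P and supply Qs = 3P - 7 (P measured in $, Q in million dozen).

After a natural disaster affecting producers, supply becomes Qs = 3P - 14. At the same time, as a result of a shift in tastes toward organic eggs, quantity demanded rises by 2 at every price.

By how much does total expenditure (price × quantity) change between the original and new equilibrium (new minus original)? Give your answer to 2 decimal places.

Before the shock: 9 - P = 3P - 7 ⇒ 16 = 4P ⇒ P = 4, Q = 5.
The new curves are Qd = 11 - P (demand) and Qs = 3P - 14 (supply).
Setting them equal: 11 - P = 3P - 14 → 25 = 4P, so P = 6.25 and Q = 4.75.
Expenditure moves from 4×5 = 20 to 6.25×4.75 = 29.6875; change = +9.69.

+9.69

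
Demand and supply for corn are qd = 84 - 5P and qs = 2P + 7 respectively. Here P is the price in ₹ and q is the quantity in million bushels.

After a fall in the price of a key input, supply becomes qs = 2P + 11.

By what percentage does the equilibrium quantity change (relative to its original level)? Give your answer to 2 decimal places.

+9.85

Original equilibrium: 84 - 5P = 2P + 7 gives 77 = 7P, so P = 11 and q = 29.
The shock moves the curves to qd = 84 - 5P and qs = 2P + 11.
Clearing the new market: 84 - 5P = 2P + 11, so P = 73/7 ≈ 10.4286 and q = 223/7 ≈ 31.8571.
%Δq = (31.8571 − 29) / 29 × 100 = +9.85%.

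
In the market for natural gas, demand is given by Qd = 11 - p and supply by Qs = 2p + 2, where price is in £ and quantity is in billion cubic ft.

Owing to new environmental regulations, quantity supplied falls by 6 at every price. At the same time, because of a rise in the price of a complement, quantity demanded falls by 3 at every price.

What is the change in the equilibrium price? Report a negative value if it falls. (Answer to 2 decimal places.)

Original equilibrium: 11 - p = 2p + 2 gives 9 = 3p, so p = 3 and Q = 8.
With the change applied: demand Qd = 8 - p, supply Qs = 2p - 4.
Equate the new curves: 8 - p = 2p - 4, giving 12 = 3p, p = 4, Q = 4.
Δp = 4 − 3 = +1.00.

+1.00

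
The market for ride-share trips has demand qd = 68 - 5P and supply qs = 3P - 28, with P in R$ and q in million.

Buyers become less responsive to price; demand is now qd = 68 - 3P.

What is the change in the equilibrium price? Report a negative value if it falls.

Initially, 68 - 5P = 3P - 28, so 96 = 8P and P = 12, q = 8.
The new curves are qd = 68 - 3P (demand) and qs = 3P - 28 (supply).
Setting them equal: 68 - 3P = 3P - 28 → 96 = 6P, so P = 16 and q = 20.
ΔP = 16 − 12 = +4.

+4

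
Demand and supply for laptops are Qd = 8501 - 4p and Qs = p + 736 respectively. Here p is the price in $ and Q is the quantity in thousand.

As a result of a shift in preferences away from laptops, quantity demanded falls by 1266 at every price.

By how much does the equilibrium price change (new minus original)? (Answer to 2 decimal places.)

-253.20

Solve the original market: 8501 - 4p = p + 736, hence p = 1553 and Q = 2289.
With the change applied: demand Qd = 7235 - 4p, supply Qs = p + 736.
Equate the new curves: 7235 - 4p = p + 736, giving 6499 = 5p, p = 1299.8, Q = 2035.8.
Δp = 1299.8 − 1553 = -253.20.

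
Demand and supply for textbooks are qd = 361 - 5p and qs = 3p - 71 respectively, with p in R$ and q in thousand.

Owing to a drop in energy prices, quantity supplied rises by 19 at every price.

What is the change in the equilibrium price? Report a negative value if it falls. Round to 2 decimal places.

-2.38

Solve the original market: 361 - 5p = 3p - 71, hence p = 54 and q = 91.
With the change applied: demand qd = 361 - 5p, supply qs = 3p - 52.
New equilibrium: 361 - 5p = 3p - 52 ⇒ 413 = 8p ⇒ p = 51.625, q = 102.875.
Δp = 51.625 − 54 = -2.38.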